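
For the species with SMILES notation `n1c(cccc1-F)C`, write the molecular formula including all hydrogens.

Heavy atoms from the SMILES: 6 C, 1 F, 1 N.
Implicit hydrogens by atom environment:
  3 × C (aromatic): 1 H each → 3
  2 × C (aromatic): no H
  1 × C: 3 H
  1 × F: no H
  1 × N (aromatic): no H
  Total hydrogens = 6.
Molecular formula: C6H6FN

C6H6FN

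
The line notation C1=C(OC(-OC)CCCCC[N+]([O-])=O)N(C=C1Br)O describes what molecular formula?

C11H17BrN2O5

Heavy atoms from the SMILES: 1 Br, 11 C, 2 N, 5 O.
Implicit hydrogens by atom environment:
  5 × C: 2 H each → 10
  3 × O: no H
  2 × C (aromatic): 1 H each → 2
  2 × C (aromatic): no H
  1 × Br: no H
  1 × C: 3 H
  1 × C: 1 H
  1 × N (aromatic): no H
  1 × N (charge +1): no H
  1 × O: 1 H
  1 × O (charge -1): no H
  Total hydrogens = 17.
Molecular formula: C11H17BrN2O5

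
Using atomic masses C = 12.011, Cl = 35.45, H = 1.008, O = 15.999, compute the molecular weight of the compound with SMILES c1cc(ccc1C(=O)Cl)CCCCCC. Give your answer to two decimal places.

224.73

Molecular formula: C13H17ClO.
M = 13×12.011 + 1×35.45 + 17×1.008 + 1×15.999 = 224.73 g/mol.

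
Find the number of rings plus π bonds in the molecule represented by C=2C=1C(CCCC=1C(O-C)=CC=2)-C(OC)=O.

6

Molecular formula from the SMILES: C13H16O3.
DoU = (2C + 2 + N − H − X)/2 = (2·13 + 2 + 0 − 16 − 0)/2 = 12/2 = 6.
(Structurally: 2 ring(s) + 4 π bond(s) = 6.)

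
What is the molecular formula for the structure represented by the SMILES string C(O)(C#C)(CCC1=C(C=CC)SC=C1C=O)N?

C13H15NO2S

Heavy atoms from the SMILES: 13 C, 1 N, 2 O, 1 S.
Implicit hydrogens by atom environment:
  4 × C: 1 H each → 4
  3 × C (aromatic): no H
  2 × C: 2 H each → 4
  2 × C: no H
  1 × C: 3 H
  1 × C (aromatic): 1 H
  1 × N: 2 H
  1 × O: 1 H
  1 × O: no H
  1 × S (aromatic): no H
  Total hydrogens = 15.
Molecular formula: C13H15NO2S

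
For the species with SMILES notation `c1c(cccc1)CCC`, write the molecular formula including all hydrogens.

C9H12

Heavy atoms from the SMILES: 9 C.
Implicit hydrogens by atom environment:
  5 × C (aromatic): 1 H each → 5
  2 × C: 2 H each → 4
  1 × C: 3 H
  1 × C (aromatic): no H
  Total hydrogens = 12.
Molecular formula: C9H12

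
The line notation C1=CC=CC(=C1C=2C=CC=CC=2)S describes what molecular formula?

C12H10S

Heavy atoms from the SMILES: 12 C, 1 S.
Implicit hydrogens by atom environment:
  9 × C (aromatic): 1 H each → 9
  3 × C (aromatic): no H
  1 × S: 1 H
  Total hydrogens = 10.
Molecular formula: C12H10S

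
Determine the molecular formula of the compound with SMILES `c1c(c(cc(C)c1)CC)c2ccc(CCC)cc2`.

C18H22

Heavy atoms from the SMILES: 18 C.
Implicit hydrogens by atom environment:
  7 × C (aromatic): 1 H each → 7
  5 × C (aromatic): no H
  3 × C: 3 H each → 9
  3 × C: 2 H each → 6
  Total hydrogens = 22.
Molecular formula: C18H22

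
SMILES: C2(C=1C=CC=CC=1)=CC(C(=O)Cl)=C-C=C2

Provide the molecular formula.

C13H9ClO

Heavy atoms from the SMILES: 13 C, 1 Cl, 1 O.
Implicit hydrogens by atom environment:
  9 × C (aromatic): 1 H each → 9
  3 × C (aromatic): no H
  1 × C: no H
  1 × Cl: no H
  1 × O: no H
  Total hydrogens = 9.
Molecular formula: C13H9ClO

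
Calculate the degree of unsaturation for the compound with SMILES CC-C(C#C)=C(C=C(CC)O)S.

Molecular formula from the SMILES: C10H14OS.
DoU = (2C + 2 + N − H − X)/2 = (2·10 + 2 + 0 − 14 − 0)/2 = 8/2 = 4.
(Structurally: 0 ring(s) + 4 π bond(s) = 4.)

4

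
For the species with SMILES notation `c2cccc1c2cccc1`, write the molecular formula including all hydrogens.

Heavy atoms from the SMILES: 10 C.
Implicit hydrogens by atom environment:
  8 × C (aromatic): 1 H each → 8
  2 × C (aromatic): no H
  Total hydrogens = 8.
Molecular formula: C10H8

C10H8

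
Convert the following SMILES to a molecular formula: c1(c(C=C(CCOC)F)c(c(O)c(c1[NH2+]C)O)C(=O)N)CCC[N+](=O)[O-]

C16H23FN3O6+

Heavy atoms from the SMILES: 16 C, 1 F, 3 N, 6 O.
Implicit hydrogens by atom environment:
  6 × C (aromatic): no H
  5 × C: 2 H each → 10
  3 × O: no H
  2 × C: 3 H each → 6
  2 × C: no H
  2 × O: 1 H each → 2
  1 × C: 1 H
  1 × F: no H
  1 × N (charge +1): 2 H
  1 × N: 2 H
  1 × N (charge +1): no H
  1 × O (charge -1): no H
  Total hydrogens = 23.
Net charge +1.
Molecular formula: C16H23FN3O6+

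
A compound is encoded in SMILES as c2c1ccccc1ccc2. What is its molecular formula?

Heavy atoms from the SMILES: 10 C.
Implicit hydrogens by atom environment:
  8 × C (aromatic): 1 H each → 8
  2 × C (aromatic): no H
  Total hydrogens = 8.
Molecular formula: C10H8

C10H8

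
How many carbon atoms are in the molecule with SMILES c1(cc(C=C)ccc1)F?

The symbol for carbon appears 8 times in the SMILES. Lowercase c denotes aromatic carbon and counts toward C.

8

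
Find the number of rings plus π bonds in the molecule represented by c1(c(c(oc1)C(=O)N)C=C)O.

5

Molecular formula from the SMILES: C7H7NO3.
DoU = (2C + 2 + N − H − X)/2 = (2·7 + 2 + 1 − 7 − 0)/2 = 10/2 = 5.
(Structurally: 1 ring(s) + 4 π bond(s) = 5.)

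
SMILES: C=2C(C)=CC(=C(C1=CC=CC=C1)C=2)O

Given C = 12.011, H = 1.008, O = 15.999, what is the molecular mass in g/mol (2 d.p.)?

Molecular formula: C13H12O.
M = 13×12.011 + 12×1.008 + 1×15.999 = 184.24 g/mol.

184.24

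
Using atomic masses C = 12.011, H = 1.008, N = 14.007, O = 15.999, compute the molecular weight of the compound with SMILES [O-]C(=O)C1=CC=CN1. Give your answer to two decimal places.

110.09

Molecular formula: C5H4NO2-.
M = 5×12.011 + 4×1.008 + 1×14.007 + 2×15.999 = 110.09 g/mol.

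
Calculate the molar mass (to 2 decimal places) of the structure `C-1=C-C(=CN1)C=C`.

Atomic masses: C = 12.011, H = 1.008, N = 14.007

Molecular formula: C6H7N.
M = 6×12.011 + 7×1.008 + 1×14.007 = 93.13 g/mol.

93.13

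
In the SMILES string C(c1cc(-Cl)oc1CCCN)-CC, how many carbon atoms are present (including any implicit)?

The symbol for carbon appears 10 times in the SMILES. Lowercase c denotes aromatic carbon and counts toward C.

10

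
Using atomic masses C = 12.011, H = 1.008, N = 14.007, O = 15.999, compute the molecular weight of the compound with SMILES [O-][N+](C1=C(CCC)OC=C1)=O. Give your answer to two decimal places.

Molecular formula: C7H9NO3.
M = 7×12.011 + 9×1.008 + 1×14.007 + 3×15.999 = 155.15 g/mol.

155.15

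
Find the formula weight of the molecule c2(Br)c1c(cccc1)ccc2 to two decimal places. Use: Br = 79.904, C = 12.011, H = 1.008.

207.07

Molecular formula: C10H7Br.
M = 1×79.904 + 10×12.011 + 7×1.008 = 207.07 g/mol.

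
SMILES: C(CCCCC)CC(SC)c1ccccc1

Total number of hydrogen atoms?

24

Hydrogens are implicit in SMILES; fill each atom to its normal valence:
  6 × C: 2 H each → 12
  5 × C (aromatic): 1 H each → 5
  2 × C: 3 H each → 6
  1 × C: 1 H
  1 × C (aromatic): no H
  1 × S: no H
  Total hydrogens = 24.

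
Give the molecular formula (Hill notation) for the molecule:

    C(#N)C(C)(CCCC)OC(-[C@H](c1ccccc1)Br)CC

C17H24BrNO

Heavy atoms from the SMILES: 1 Br, 17 C, 1 N, 1 O.
Implicit hydrogens by atom environment:
  5 × C (aromatic): 1 H each → 5
  4 × C: 2 H each → 8
  3 × C: 3 H each → 9
  2 × C: 1 H each → 2
  2 × C: no H
  1 × Br: no H
  1 × C (aromatic): no H
  1 × N: no H
  1 × O: no H
  Total hydrogens = 24.
Molecular formula: C17H24BrNO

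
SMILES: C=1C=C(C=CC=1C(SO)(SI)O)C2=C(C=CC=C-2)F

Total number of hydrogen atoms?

Hydrogens are implicit in SMILES; fill each atom to its normal valence:
  8 × C (aromatic): 1 H each → 8
  4 × C (aromatic): no H
  2 × O: 1 H each → 2
  2 × S: no H
  1 × C: no H
  1 × F: no H
  1 × I: no H
  Total hydrogens = 10.

10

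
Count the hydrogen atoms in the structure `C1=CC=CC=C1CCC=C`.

Hydrogens are implicit in SMILES; fill each atom to its normal valence:
  5 × C (aromatic): 1 H each → 5
  3 × C: 2 H each → 6
  1 × C: 1 H
  1 × C (aromatic): no H
  Total hydrogens = 12.

12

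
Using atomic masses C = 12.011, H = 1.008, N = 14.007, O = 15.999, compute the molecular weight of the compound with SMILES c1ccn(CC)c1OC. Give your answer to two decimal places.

125.17

Molecular formula: C7H11NO.
M = 7×12.011 + 11×1.008 + 1×14.007 + 1×15.999 = 125.17 g/mol.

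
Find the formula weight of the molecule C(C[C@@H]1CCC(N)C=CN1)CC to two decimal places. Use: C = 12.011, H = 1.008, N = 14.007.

Molecular formula: C10H20N2.
M = 10×12.011 + 20×1.008 + 2×14.007 = 168.28 g/mol.

168.28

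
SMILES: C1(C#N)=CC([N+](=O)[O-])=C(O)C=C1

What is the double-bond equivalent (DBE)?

7

Molecular formula from the SMILES: C7H4N2O3.
DoU = (2C + 2 + N − H − X)/2 = (2·7 + 2 + 2 − 4 − 0)/2 = 14/2 = 7.
(Structurally: 1 ring(s) + 6 π bond(s) = 7.)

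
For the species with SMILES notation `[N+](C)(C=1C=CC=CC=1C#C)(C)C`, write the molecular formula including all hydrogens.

Heavy atoms from the SMILES: 11 C, 1 N.
Implicit hydrogens by atom environment:
  4 × C (aromatic): 1 H each → 4
  3 × C: 3 H each → 9
  2 × C (aromatic): no H
  1 × C: 1 H
  1 × C: no H
  1 × N (charge +1): no H
  Total hydrogens = 14.
Net charge +1.
Molecular formula: C11H14N+

C11H14N+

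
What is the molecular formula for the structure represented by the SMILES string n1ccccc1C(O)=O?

Heavy atoms from the SMILES: 6 C, 1 N, 2 O.
Implicit hydrogens by atom environment:
  4 × C (aromatic): 1 H each → 4
  1 × C (aromatic): no H
  1 × C: no H
  1 × N (aromatic): no H
  1 × O: 1 H
  1 × O: no H
  Total hydrogens = 5.
Molecular formula: C6H5NO2

C6H5NO2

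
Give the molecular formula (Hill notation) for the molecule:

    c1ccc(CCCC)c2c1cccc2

Heavy atoms from the SMILES: 14 C.
Implicit hydrogens by atom environment:
  7 × C (aromatic): 1 H each → 7
  3 × C: 2 H each → 6
  3 × C (aromatic): no H
  1 × C: 3 H
  Total hydrogens = 16.
Molecular formula: C14H16

C14H16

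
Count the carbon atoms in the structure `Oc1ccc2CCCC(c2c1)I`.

10

The symbol for carbon appears 10 times in the SMILES. Lowercase c denotes aromatic carbon and counts toward C.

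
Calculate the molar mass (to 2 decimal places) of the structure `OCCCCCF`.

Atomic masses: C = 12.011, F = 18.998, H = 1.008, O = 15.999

Molecular formula: C5H11FO.
M = 5×12.011 + 1×18.998 + 11×1.008 + 1×15.999 = 106.14 g/mol.

106.14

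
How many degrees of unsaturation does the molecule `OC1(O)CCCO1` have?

1

Molecular formula from the SMILES: C4H8O3.
DoU = (2C + 2 + N − H − X)/2 = (2·4 + 2 + 0 − 8 − 0)/2 = 2/2 = 1.
(Structurally: 1 ring(s) + 0 π bond(s) = 1.)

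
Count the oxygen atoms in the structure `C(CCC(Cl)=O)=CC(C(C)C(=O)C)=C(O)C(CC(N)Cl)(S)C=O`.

The symbol for oxygen appears 4 times in the SMILES.

4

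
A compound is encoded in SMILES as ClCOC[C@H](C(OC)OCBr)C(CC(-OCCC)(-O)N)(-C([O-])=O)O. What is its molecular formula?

C13H24BrClNO8-

Heavy atoms from the SMILES: 1 Br, 13 C, 1 Cl, 1 N, 8 O.
Implicit hydrogens by atom environment:
  6 × C: 2 H each → 12
  5 × O: no H
  3 × C: no H
  2 × C: 3 H each → 6
  2 × C: 1 H each → 2
  2 × O: 1 H each → 2
  1 × Br: no H
  1 × Cl: no H
  1 × N: 2 H
  1 × O (charge -1): no H
  Total hydrogens = 24.
Net charge -1.
Molecular formula: C13H24BrClNO8-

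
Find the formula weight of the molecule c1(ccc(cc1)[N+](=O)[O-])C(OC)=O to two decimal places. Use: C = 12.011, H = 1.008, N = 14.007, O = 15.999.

Molecular formula: C8H7NO4.
M = 8×12.011 + 7×1.008 + 1×14.007 + 4×15.999 = 181.15 g/mol.

181.15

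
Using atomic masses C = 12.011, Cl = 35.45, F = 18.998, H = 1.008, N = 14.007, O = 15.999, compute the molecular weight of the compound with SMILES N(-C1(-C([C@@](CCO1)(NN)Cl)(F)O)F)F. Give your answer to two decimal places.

235.59

Molecular formula: C5H9ClF3N3O2.
M = 5×12.011 + 1×35.45 + 3×18.998 + 9×1.008 + 3×14.007 + 2×15.999 = 235.59 g/mol.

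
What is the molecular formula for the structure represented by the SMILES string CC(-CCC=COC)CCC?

C10H20O

Heavy atoms from the SMILES: 10 C, 1 O.
Implicit hydrogens by atom environment:
  4 × C: 2 H each → 8
  3 × C: 3 H each → 9
  3 × C: 1 H each → 3
  1 × O: no H
  Total hydrogens = 20.
Molecular formula: C10H20O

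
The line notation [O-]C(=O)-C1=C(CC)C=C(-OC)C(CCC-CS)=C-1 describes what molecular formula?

Heavy atoms from the SMILES: 14 C, 3 O, 1 S.
Implicit hydrogens by atom environment:
  5 × C: 2 H each → 10
  4 × C (aromatic): no H
  2 × C: 3 H each → 6
  2 × C (aromatic): 1 H each → 2
  2 × O: no H
  1 × C: no H
  1 × O (charge -1): no H
  1 × S: 1 H
  Total hydrogens = 19.
Net charge -1.
Molecular formula: C14H19O3S-

C14H19O3S-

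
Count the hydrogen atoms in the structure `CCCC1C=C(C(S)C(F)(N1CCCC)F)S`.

21

Hydrogens are implicit in SMILES; fill each atom to its normal valence:
  5 × C: 2 H each → 10
  3 × C: 1 H each → 3
  2 × C: 3 H each → 6
  2 × C: no H
  2 × F: no H
  2 × S: 1 H each → 2
  1 × N: no H
  Total hydrogens = 21.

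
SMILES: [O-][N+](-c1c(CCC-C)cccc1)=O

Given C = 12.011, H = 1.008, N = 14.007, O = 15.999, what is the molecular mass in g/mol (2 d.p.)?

Molecular formula: C10H13NO2.
M = 10×12.011 + 13×1.008 + 1×14.007 + 2×15.999 = 179.22 g/mol.

179.22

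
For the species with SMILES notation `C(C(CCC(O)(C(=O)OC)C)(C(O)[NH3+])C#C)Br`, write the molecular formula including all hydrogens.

C11H19BrNO4+

Heavy atoms from the SMILES: 1 Br, 11 C, 1 N, 4 O.
Implicit hydrogens by atom environment:
  4 × C: no H
  3 × C: 2 H each → 6
  2 × C: 3 H each → 6
  2 × C: 1 H each → 2
  2 × O: 1 H each → 2
  2 × O: no H
  1 × Br: no H
  1 × N (charge +1): 3 H
  Total hydrogens = 19.
Net charge +1.
Molecular formula: C11H19BrNO4+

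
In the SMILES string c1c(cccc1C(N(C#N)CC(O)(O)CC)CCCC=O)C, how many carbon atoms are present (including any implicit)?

The symbol for carbon appears 17 times in the SMILES. Lowercase c denotes aromatic carbon and counts toward C.

17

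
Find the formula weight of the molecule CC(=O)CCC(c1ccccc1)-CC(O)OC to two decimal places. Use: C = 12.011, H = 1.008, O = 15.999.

236.31

Molecular formula: C14H20O3.
M = 14×12.011 + 20×1.008 + 3×15.999 = 236.31 g/mol.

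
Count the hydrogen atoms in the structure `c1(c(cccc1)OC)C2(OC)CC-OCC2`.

Hydrogens are implicit in SMILES; fill each atom to its normal valence:
  4 × C: 2 H each → 8
  4 × C (aromatic): 1 H each → 4
  3 × O: no H
  2 × C: 3 H each → 6
  2 × C (aromatic): no H
  1 × C: no H
  Total hydrogens = 18.

18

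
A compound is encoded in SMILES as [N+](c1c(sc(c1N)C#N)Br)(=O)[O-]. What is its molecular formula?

C5H2BrN3O2S

Heavy atoms from the SMILES: 1 Br, 5 C, 3 N, 2 O, 1 S.
Implicit hydrogens by atom environment:
  4 × C (aromatic): no H
  1 × Br: no H
  1 × C: no H
  1 × N: 2 H
  1 × N: no H
  1 × N (charge +1): no H
  1 × O: no H
  1 × O (charge -1): no H
  1 × S (aromatic): no H
  Total hydrogens = 2.
Molecular formula: C5H2BrN3O2S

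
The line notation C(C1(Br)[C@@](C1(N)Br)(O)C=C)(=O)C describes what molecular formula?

C7H9Br2NO2

Heavy atoms from the SMILES: 2 Br, 7 C, 1 N, 2 O.
Implicit hydrogens by atom environment:
  4 × C: no H
  2 × Br: no H
  1 × C: 3 H
  1 × C: 2 H
  1 × C: 1 H
  1 × N: 2 H
  1 × O: 1 H
  1 × O: no H
  Total hydrogens = 9.
Molecular formula: C7H9Br2NO2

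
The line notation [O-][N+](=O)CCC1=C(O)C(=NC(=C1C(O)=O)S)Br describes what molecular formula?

C8H7BrN2O5S

Heavy atoms from the SMILES: 1 Br, 8 C, 2 N, 5 O, 1 S.
Implicit hydrogens by atom environment:
  5 × C (aromatic): no H
  2 × C: 2 H each → 4
  2 × O: 1 H each → 2
  2 × O: no H
  1 × Br: no H
  1 × C: no H
  1 × N (aromatic): no H
  1 × N (charge +1): no H
  1 × O (charge -1): no H
  1 × S: 1 H
  Total hydrogens = 7.
Molecular formula: C8H7BrN2O5S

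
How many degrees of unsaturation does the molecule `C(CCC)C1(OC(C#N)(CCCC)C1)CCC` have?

3

Molecular formula from the SMILES: C15H27NO.
DoU = (2C + 2 + N − H − X)/2 = (2·15 + 2 + 1 − 27 − 0)/2 = 6/2 = 3.
(Structurally: 1 ring(s) + 2 π bond(s) = 3.)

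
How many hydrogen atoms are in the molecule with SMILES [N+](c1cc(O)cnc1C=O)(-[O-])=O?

4

Hydrogens are implicit in SMILES; fill each atom to its normal valence:
  3 × C (aromatic): no H
  2 × C (aromatic): 1 H each → 2
  2 × O: no H
  1 × C: 1 H
  1 × N (aromatic): no H
  1 × N (charge +1): no H
  1 × O: 1 H
  1 × O (charge -1): no H
  Total hydrogens = 4.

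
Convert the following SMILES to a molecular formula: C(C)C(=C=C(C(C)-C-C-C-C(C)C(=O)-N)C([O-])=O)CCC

Heavy atoms from the SMILES: 17 C, 1 N, 3 O.
Implicit hydrogens by atom environment:
  6 × C: 2 H each → 12
  5 × C: no H
  4 × C: 3 H each → 12
  2 × C: 1 H each → 2
  2 × O: no H
  1 × N: 2 H
  1 × O (charge -1): no H
  Total hydrogens = 28.
Net charge -1.
Molecular formula: C17H28NO3-

C17H28NO3-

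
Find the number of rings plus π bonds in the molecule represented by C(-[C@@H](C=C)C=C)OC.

2

Molecular formula from the SMILES: C7H12O.
DoU = (2C + 2 + N − H − X)/2 = (2·7 + 2 + 0 − 12 − 0)/2 = 4/2 = 2.
(Structurally: 0 ring(s) + 2 π bond(s) = 2.)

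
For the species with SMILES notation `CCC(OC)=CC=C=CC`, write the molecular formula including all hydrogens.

Heavy atoms from the SMILES: 9 C, 1 O.
Implicit hydrogens by atom environment:
  3 × C: 3 H each → 9
  3 × C: 1 H each → 3
  2 × C: no H
  1 × C: 2 H
  1 × O: no H
  Total hydrogens = 14.
Molecular formula: C9H14O

C9H14O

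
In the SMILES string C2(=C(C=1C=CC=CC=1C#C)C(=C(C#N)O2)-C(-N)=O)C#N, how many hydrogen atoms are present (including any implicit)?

7

Hydrogens are implicit in SMILES; fill each atom to its normal valence:
  6 × C (aromatic): no H
  4 × C (aromatic): 1 H each → 4
  4 × C: no H
  2 × N: no H
  1 × C: 1 H
  1 × N: 2 H
  1 × O (aromatic): no H
  1 × O: no H
  Total hydrogens = 7.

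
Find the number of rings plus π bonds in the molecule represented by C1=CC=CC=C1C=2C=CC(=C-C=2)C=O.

9

Molecular formula from the SMILES: C13H10O.
DoU = (2C + 2 + N − H − X)/2 = (2·13 + 2 + 0 − 10 − 0)/2 = 18/2 = 9.
(Structurally: 2 ring(s) + 7 π bond(s) = 9.)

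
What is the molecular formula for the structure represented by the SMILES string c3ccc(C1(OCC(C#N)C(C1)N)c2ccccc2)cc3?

C18H18N2O

Heavy atoms from the SMILES: 18 C, 2 N, 1 O.
Implicit hydrogens by atom environment:
  10 × C (aromatic): 1 H each → 10
  2 × C: 2 H each → 4
  2 × C: 1 H each → 2
  2 × C: no H
  2 × C (aromatic): no H
  1 × N: 2 H
  1 × N: no H
  1 × O: no H
  Total hydrogens = 18.
Molecular formula: C18H18N2O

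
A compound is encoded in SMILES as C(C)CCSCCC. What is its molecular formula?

Heavy atoms from the SMILES: 7 C, 1 S.
Implicit hydrogens by atom environment:
  5 × C: 2 H each → 10
  2 × C: 3 H each → 6
  1 × S: no H
  Total hydrogens = 16.
Molecular formula: C7H16S

C7H16S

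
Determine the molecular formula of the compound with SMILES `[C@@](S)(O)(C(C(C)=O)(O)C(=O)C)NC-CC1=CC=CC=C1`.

Heavy atoms from the SMILES: 14 C, 1 N, 4 O, 1 S.
Implicit hydrogens by atom environment:
  5 × C (aromatic): 1 H each → 5
  4 × C: no H
  2 × C: 3 H each → 6
  2 × C: 2 H each → 4
  2 × O: 1 H each → 2
  2 × O: no H
  1 × C (aromatic): no H
  1 × N: 1 H
  1 × S: 1 H
  Total hydrogens = 19.
Molecular formula: C14H19NO4S

C14H19NO4S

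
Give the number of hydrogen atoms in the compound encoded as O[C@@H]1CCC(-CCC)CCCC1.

22

Hydrogens are implicit in SMILES; fill each atom to its normal valence:
  8 × C: 2 H each → 16
  2 × C: 1 H each → 2
  1 × C: 3 H
  1 × O: 1 H
  Total hydrogens = 22.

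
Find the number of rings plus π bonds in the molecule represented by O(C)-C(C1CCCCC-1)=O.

2

Molecular formula from the SMILES: C8H14O2.
DoU = (2C + 2 + N − H − X)/2 = (2·8 + 2 + 0 − 14 − 0)/2 = 4/2 = 2.
(Structurally: 1 ring(s) + 1 π bond(s) = 2.)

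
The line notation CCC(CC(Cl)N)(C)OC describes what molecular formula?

Heavy atoms from the SMILES: 7 C, 1 Cl, 1 N, 1 O.
Implicit hydrogens by atom environment:
  3 × C: 3 H each → 9
  2 × C: 2 H each → 4
  1 × C: 1 H
  1 × C: no H
  1 × Cl: no H
  1 × N: 2 H
  1 × O: no H
  Total hydrogens = 16.
Molecular formula: C7H16ClNO

C7H16ClNO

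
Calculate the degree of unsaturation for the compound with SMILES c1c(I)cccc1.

4

Molecular formula from the SMILES: C6H5I.
DoU = (2C + 2 + N − H − X)/2 = (2·6 + 2 + 0 − 5 − 1)/2 = 8/2 = 4.
(Structurally: 1 ring(s) + 3 π bond(s) = 4.)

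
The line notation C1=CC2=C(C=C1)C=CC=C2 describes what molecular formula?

C10H8

Heavy atoms from the SMILES: 10 C.
Implicit hydrogens by atom environment:
  8 × C (aromatic): 1 H each → 8
  2 × C (aromatic): no H
  Total hydrogens = 8.
Molecular formula: C10H8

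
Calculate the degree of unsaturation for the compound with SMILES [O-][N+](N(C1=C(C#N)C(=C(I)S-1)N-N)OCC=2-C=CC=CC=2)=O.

10

Molecular formula from the SMILES: C12H10IN5O3S.
DoU = (2C + 2 + N − H − X)/2 = (2·12 + 2 + 5 − 10 − 1)/2 = 20/2 = 10.
(Structurally: 2 ring(s) + 8 π bond(s) = 10.)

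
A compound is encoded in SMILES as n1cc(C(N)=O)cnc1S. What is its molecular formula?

C5H5N3OS

Heavy atoms from the SMILES: 5 C, 3 N, 1 O, 1 S.
Implicit hydrogens by atom environment:
  2 × C (aromatic): 1 H each → 2
  2 × C (aromatic): no H
  2 × N (aromatic): no H
  1 × C: no H
  1 × N: 2 H
  1 × O: no H
  1 × S: 1 H
  Total hydrogens = 5.
Molecular formula: C5H5N3OS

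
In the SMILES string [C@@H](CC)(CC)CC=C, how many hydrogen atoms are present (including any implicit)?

Hydrogens are implicit in SMILES; fill each atom to its normal valence:
  4 × C: 2 H each → 8
  2 × C: 3 H each → 6
  2 × C: 1 H each → 2
  Total hydrogens = 16.

16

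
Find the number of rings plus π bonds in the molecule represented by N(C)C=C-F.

Molecular formula from the SMILES: C3H6FN.
DoU = (2C + 2 + N − H − X)/2 = (2·3 + 2 + 1 − 6 − 1)/2 = 2/2 = 1.
(Structurally: 0 ring(s) + 1 π bond(s) = 1.)

1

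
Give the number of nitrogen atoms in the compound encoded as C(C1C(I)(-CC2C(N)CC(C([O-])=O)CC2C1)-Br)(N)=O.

2

The symbol for nitrogen appears 2 times in the SMILES.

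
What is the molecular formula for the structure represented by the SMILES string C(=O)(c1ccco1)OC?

C6H6O3

Heavy atoms from the SMILES: 6 C, 3 O.
Implicit hydrogens by atom environment:
  3 × C (aromatic): 1 H each → 3
  2 × O: no H
  1 × C: 3 H
  1 × C (aromatic): no H
  1 × C: no H
  1 × O (aromatic): no H
  Total hydrogens = 6.
Molecular formula: C6H6O3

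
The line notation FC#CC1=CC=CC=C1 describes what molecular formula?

Heavy atoms from the SMILES: 8 C, 1 F.
Implicit hydrogens by atom environment:
  5 × C (aromatic): 1 H each → 5
  2 × C: no H
  1 × C (aromatic): no H
  1 × F: no H
  Total hydrogens = 5.
Molecular formula: C8H5F

C8H5F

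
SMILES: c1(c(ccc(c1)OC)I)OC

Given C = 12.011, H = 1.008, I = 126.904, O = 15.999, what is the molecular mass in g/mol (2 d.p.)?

Molecular formula: C8H9IO2.
M = 8×12.011 + 9×1.008 + 1×126.904 + 2×15.999 = 264.06 g/mol.

264.06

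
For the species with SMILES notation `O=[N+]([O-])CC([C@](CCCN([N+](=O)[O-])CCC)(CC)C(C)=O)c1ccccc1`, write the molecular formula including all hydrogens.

Heavy atoms from the SMILES: 19 C, 3 N, 5 O.
Implicit hydrogens by atom environment:
  7 × C: 2 H each → 14
  5 × C (aromatic): 1 H each → 5
  3 × C: 3 H each → 9
  3 × O: no H
  2 × C: no H
  2 × N (charge +1): no H
  2 × O (charge -1): no H
  1 × C: 1 H
  1 × C (aromatic): no H
  1 × N: no H
  Total hydrogens = 29.
Molecular formula: C19H29N3O5

C19H29N3O5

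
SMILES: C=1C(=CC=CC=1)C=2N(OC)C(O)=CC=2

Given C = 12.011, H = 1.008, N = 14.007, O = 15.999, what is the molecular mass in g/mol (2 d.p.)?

189.21

Molecular formula: C11H11NO2.
M = 11×12.011 + 11×1.008 + 1×14.007 + 2×15.999 = 189.21 g/mol.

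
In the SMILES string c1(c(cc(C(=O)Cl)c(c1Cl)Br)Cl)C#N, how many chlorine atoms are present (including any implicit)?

3

The symbol for chlorine appears 3 times in the SMILES.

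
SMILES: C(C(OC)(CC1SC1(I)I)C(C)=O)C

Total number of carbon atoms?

The symbol for carbon appears 9 times in the SMILES.

9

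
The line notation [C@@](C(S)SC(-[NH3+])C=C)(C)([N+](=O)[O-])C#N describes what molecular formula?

Heavy atoms from the SMILES: 7 C, 3 N, 2 O, 2 S.
Implicit hydrogens by atom environment:
  3 × C: 1 H each → 3
  2 × C: no H
  1 × C: 3 H
  1 × C: 2 H
  1 × N (charge +1): 3 H
  1 × N: no H
  1 × N (charge +1): no H
  1 × O: no H
  1 × O (charge -1): no H
  1 × S: 1 H
  1 × S: no H
  Total hydrogens = 12.
Net charge +1.
Molecular formula: C7H12N3O2S2+

C7H12N3O2S2+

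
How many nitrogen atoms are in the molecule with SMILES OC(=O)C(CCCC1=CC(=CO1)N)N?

2

The symbol for nitrogen appears 2 times in the SMILES.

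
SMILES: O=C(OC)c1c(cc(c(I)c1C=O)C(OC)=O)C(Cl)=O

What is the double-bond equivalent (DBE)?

Molecular formula from the SMILES: C12H8ClIO6.
DoU = (2C + 2 + N − H − X)/2 = (2·12 + 2 + 0 − 8 − 2)/2 = 16/2 = 8.
(Structurally: 1 ring(s) + 7 π bond(s) = 8.)

8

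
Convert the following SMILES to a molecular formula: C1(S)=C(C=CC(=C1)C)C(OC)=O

Heavy atoms from the SMILES: 9 C, 2 O, 1 S.
Implicit hydrogens by atom environment:
  3 × C (aromatic): 1 H each → 3
  3 × C (aromatic): no H
  2 × C: 3 H each → 6
  2 × O: no H
  1 × C: no H
  1 × S: 1 H
  Total hydrogens = 10.
Molecular formula: C9H10O2S

C9H10O2S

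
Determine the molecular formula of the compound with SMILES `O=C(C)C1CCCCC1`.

Heavy atoms from the SMILES: 8 C, 1 O.
Implicit hydrogens by atom environment:
  5 × C: 2 H each → 10
  1 × C: 3 H
  1 × C: 1 H
  1 × C: no H
  1 × O: no H
  Total hydrogens = 14.
Molecular formula: C8H14O

C8H14O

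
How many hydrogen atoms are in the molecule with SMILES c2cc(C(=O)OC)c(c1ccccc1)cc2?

Hydrogens are implicit in SMILES; fill each atom to its normal valence:
  9 × C (aromatic): 1 H each → 9
  3 × C (aromatic): no H
  2 × O: no H
  1 × C: 3 H
  1 × C: no H
  Total hydrogens = 12.

12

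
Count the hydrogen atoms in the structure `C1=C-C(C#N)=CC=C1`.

Hydrogens are implicit in SMILES; fill each atom to its normal valence:
  5 × C (aromatic): 1 H each → 5
  1 × C (aromatic): no H
  1 × C: no H
  1 × N: no H
  Total hydrogens = 5.

5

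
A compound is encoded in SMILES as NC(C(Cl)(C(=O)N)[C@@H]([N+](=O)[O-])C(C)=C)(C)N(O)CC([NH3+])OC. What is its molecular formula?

Heavy atoms from the SMILES: 11 C, 1 Cl, 5 N, 5 O.
Implicit hydrogens by atom environment:
  4 × C: no H
  3 × C: 3 H each → 9
  3 × O: no H
  2 × C: 2 H each → 4
  2 × C: 1 H each → 2
  2 × N: 2 H each → 4
  1 × Cl: no H
  1 × N (charge +1): 3 H
  1 × N: no H
  1 × N (charge +1): no H
  1 × O: 1 H
  1 × O (charge -1): no H
  Total hydrogens = 23.
Net charge +1.
Molecular formula: C11H23ClN5O5+

C11H23ClN5O5+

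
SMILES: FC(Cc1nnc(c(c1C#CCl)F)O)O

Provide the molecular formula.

Heavy atoms from the SMILES: 8 C, 1 Cl, 2 F, 2 N, 2 O.
Implicit hydrogens by atom environment:
  4 × C (aromatic): no H
  2 × C: no H
  2 × F: no H
  2 × N (aromatic): no H
  2 × O: 1 H each → 2
  1 × C: 2 H
  1 × C: 1 H
  1 × Cl: no H
  Total hydrogens = 5.
Molecular formula: C8H5ClF2N2O2

C8H5ClF2N2O2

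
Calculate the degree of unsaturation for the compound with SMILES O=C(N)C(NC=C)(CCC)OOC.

Molecular formula from the SMILES: C8H16N2O3.
DoU = (2C + 2 + N − H − X)/2 = (2·8 + 2 + 2 − 16 − 0)/2 = 4/2 = 2.
(Structurally: 0 ring(s) + 2 π bond(s) = 2.)

2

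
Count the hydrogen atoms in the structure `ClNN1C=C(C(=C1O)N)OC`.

Hydrogens are implicit in SMILES; fill each atom to its normal valence:
  3 × C (aromatic): no H
  1 × C: 3 H
  1 × C (aromatic): 1 H
  1 × Cl: no H
  1 × N: 2 H
  1 × N: 1 H
  1 × N (aromatic): no H
  1 × O: 1 H
  1 × O: no H
  Total hydrogens = 8.

8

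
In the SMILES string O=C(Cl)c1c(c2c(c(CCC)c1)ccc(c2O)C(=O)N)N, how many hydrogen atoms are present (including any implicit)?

Hydrogens are implicit in SMILES; fill each atom to its normal valence:
  7 × C (aromatic): no H
  3 × C (aromatic): 1 H each → 3
  2 × C: 2 H each → 4
  2 × C: no H
  2 × N: 2 H each → 4
  2 × O: no H
  1 × C: 3 H
  1 × Cl: no H
  1 × O: 1 H
  Total hydrogens = 15.

15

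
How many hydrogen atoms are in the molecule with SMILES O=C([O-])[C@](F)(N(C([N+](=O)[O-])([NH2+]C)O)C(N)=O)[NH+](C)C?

Hydrogens are implicit in SMILES; fill each atom to its normal valence:
  4 × C: no H
  3 × C: 3 H each → 9
  3 × O: no H
  2 × O (charge -1): no H
  1 × F: no H
  1 × N: 2 H
  1 × N (charge +1): 2 H
  1 × N (charge +1): 1 H
  1 × N: no H
  1 × N (charge +1): no H
  1 × O: 1 H
  Total hydrogens = 15.

15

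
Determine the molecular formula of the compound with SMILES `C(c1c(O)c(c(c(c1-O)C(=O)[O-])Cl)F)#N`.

C8H2ClFNO4-

Heavy atoms from the SMILES: 8 C, 1 Cl, 1 F, 1 N, 4 O.
Implicit hydrogens by atom environment:
  6 × C (aromatic): no H
  2 × C: no H
  2 × O: 1 H each → 2
  1 × Cl: no H
  1 × F: no H
  1 × N: no H
  1 × O: no H
  1 × O (charge -1): no H
  Total hydrogens = 2.
Net charge -1.
Molecular formula: C8H2ClFNO4-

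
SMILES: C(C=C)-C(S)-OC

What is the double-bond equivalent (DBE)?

Molecular formula from the SMILES: C5H10OS.
DoU = (2C + 2 + N − H − X)/2 = (2·5 + 2 + 0 − 10 − 0)/2 = 2/2 = 1.
(Structurally: 0 ring(s) + 1 π bond(s) = 1.)

1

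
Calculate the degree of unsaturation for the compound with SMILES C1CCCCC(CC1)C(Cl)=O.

2

Molecular formula from the SMILES: C9H15ClO.
DoU = (2C + 2 + N − H − X)/2 = (2·9 + 2 + 0 − 15 − 1)/2 = 4/2 = 2.
(Structurally: 1 ring(s) + 1 π bond(s) = 2.)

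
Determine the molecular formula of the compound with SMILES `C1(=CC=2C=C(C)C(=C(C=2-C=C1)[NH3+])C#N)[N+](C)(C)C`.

Heavy atoms from the SMILES: 15 C, 3 N.
Implicit hydrogens by atom environment:
  6 × C (aromatic): no H
  4 × C: 3 H each → 12
  4 × C (aromatic): 1 H each → 4
  1 × C: no H
  1 × N (charge +1): 3 H
  1 × N: no H
  1 × N (charge +1): no H
  Total hydrogens = 19.
Net charge +2.
Molecular formula: [C15H19N3]2+

[C15H19N3]2+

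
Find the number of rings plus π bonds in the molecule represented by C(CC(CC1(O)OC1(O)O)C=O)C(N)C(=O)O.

Molecular formula from the SMILES: C9H15NO7.
DoU = (2C + 2 + N − H − X)/2 = (2·9 + 2 + 1 − 15 − 0)/2 = 6/2 = 3.
(Structurally: 1 ring(s) + 2 π bond(s) = 3.)

3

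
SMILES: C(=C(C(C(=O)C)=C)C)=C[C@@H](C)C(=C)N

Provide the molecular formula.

C12H17NO

Heavy atoms from the SMILES: 12 C, 1 N, 1 O.
Implicit hydrogens by atom environment:
  5 × C: no H
  3 × C: 3 H each → 9
  2 × C: 2 H each → 4
  2 × C: 1 H each → 2
  1 × N: 2 H
  1 × O: no H
  Total hydrogens = 17.
Molecular formula: C12H17NO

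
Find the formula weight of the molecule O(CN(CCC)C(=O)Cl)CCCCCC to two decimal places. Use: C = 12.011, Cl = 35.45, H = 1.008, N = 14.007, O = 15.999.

235.75

Molecular formula: C11H22ClNO2.
M = 11×12.011 + 1×35.45 + 22×1.008 + 1×14.007 + 2×15.999 = 235.75 g/mol.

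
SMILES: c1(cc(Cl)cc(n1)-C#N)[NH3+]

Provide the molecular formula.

C6H5ClN3+

Heavy atoms from the SMILES: 6 C, 1 Cl, 3 N.
Implicit hydrogens by atom environment:
  3 × C (aromatic): no H
  2 × C (aromatic): 1 H each → 2
  1 × C: no H
  1 × Cl: no H
  1 × N (charge +1): 3 H
  1 × N (aromatic): no H
  1 × N: no H
  Total hydrogens = 5.
Net charge +1.
Molecular formula: C6H5ClN3+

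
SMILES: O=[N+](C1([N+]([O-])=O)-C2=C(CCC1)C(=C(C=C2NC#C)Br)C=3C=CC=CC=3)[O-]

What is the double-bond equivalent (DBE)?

Molecular formula from the SMILES: C18H14BrN3O4.
DoU = (2C + 2 + N − H − X)/2 = (2·18 + 2 + 3 − 14 − 1)/2 = 26/2 = 13.
(Structurally: 3 ring(s) + 10 π bond(s) = 13.)

13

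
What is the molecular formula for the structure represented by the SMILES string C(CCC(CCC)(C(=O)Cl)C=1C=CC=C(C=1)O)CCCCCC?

Heavy atoms from the SMILES: 20 C, 1 Cl, 2 O.
Implicit hydrogens by atom environment:
  10 × C: 2 H each → 20
  4 × C (aromatic): 1 H each → 4
  2 × C: 3 H each → 6
  2 × C: no H
  2 × C (aromatic): no H
  1 × Cl: no H
  1 × O: 1 H
  1 × O: no H
  Total hydrogens = 31.
Molecular formula: C20H31ClO2

C20H31ClO2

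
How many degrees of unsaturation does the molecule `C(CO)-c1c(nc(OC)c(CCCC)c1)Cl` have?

Molecular formula from the SMILES: C12H18ClNO2.
DoU = (2C + 2 + N − H − X)/2 = (2·12 + 2 + 1 − 18 − 1)/2 = 8/2 = 4.
(Structurally: 1 ring(s) + 3 π bond(s) = 4.)

4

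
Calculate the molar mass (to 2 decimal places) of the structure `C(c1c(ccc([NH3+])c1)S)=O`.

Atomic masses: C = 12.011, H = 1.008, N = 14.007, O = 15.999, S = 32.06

Molecular formula: C7H8NOS+.
M = 7×12.011 + 8×1.008 + 1×14.007 + 1×15.999 + 1×32.06 = 154.21 g/mol.

154.21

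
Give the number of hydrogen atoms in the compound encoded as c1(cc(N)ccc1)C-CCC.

15

Hydrogens are implicit in SMILES; fill each atom to its normal valence:
  4 × C (aromatic): 1 H each → 4
  3 × C: 2 H each → 6
  2 × C (aromatic): no H
  1 × C: 3 H
  1 × N: 2 H
  Total hydrogens = 15.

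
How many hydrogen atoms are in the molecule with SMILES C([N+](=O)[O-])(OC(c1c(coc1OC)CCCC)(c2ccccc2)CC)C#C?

Hydrogens are implicit in SMILES; fill each atom to its normal valence:
  6 × C (aromatic): 1 H each → 6
  4 × C: 2 H each → 8
  4 × C (aromatic): no H
  3 × C: 3 H each → 9
  3 × O: no H
  2 × C: 1 H each → 2
  2 × C: no H
  1 × N (charge +1): no H
  1 × O (aromatic): no H
  1 × O (charge -1): no H
  Total hydrogens = 25.

25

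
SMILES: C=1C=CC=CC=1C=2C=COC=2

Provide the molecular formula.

C10H8O

Heavy atoms from the SMILES: 10 C, 1 O.
Implicit hydrogens by atom environment:
  8 × C (aromatic): 1 H each → 8
  2 × C (aromatic): no H
  1 × O (aromatic): no H
  Total hydrogens = 8.
Molecular formula: C10H8O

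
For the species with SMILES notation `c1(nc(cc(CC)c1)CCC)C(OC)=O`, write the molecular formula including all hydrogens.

Heavy atoms from the SMILES: 12 C, 1 N, 2 O.
Implicit hydrogens by atom environment:
  3 × C: 3 H each → 9
  3 × C: 2 H each → 6
  3 × C (aromatic): no H
  2 × C (aromatic): 1 H each → 2
  2 × O: no H
  1 × C: no H
  1 × N (aromatic): no H
  Total hydrogens = 17.
Molecular formula: C12H17NO2

C12H17NO2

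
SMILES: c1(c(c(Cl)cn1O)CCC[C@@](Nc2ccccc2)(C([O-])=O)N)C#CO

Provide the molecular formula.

Heavy atoms from the SMILES: 17 C, 1 Cl, 3 N, 4 O.
Implicit hydrogens by atom environment:
  6 × C (aromatic): 1 H each → 6
  4 × C (aromatic): no H
  4 × C: no H
  3 × C: 2 H each → 6
  2 × O: 1 H each → 2
  1 × Cl: no H
  1 × N: 2 H
  1 × N: 1 H
  1 × N (aromatic): no H
  1 × O: no H
  1 × O (charge -1): no H
  Total hydrogens = 17.
Net charge -1.
Molecular formula: C17H17ClN3O4-

C17H17ClN3O4-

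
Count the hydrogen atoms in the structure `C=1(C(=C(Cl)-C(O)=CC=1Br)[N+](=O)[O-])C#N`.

2

Hydrogens are implicit in SMILES; fill each atom to its normal valence:
  5 × C (aromatic): no H
  1 × Br: no H
  1 × C (aromatic): 1 H
  1 × C: no H
  1 × Cl: no H
  1 × N: no H
  1 × N (charge +1): no H
  1 × O: 1 H
  1 × O: no H
  1 × O (charge -1): no H
  Total hydrogens = 2.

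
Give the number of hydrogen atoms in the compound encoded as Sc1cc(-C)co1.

Hydrogens are implicit in SMILES; fill each atom to its normal valence:
  2 × C (aromatic): 1 H each → 2
  2 × C (aromatic): no H
  1 × C: 3 H
  1 × O (aromatic): no H
  1 × S: 1 H
  Total hydrogens = 6.

6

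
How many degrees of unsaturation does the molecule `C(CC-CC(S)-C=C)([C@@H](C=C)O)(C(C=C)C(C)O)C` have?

3

Molecular formula from the SMILES: C16H28O2S.
DoU = (2C + 2 + N − H − X)/2 = (2·16 + 2 + 0 − 28 − 0)/2 = 6/2 = 3.
(Structurally: 0 ring(s) + 3 π bond(s) = 3.)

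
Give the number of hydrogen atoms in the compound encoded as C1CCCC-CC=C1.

14

Hydrogens are implicit in SMILES; fill each atom to its normal valence:
  6 × C: 2 H each → 12
  2 × C: 1 H each → 2
  Total hydrogens = 14.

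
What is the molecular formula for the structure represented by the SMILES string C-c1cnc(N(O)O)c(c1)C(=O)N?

Heavy atoms from the SMILES: 7 C, 3 N, 3 O.
Implicit hydrogens by atom environment:
  3 × C (aromatic): no H
  2 × C (aromatic): 1 H each → 2
  2 × O: 1 H each → 2
  1 × C: 3 H
  1 × C: no H
  1 × N: 2 H
  1 × N (aromatic): no H
  1 × N: no H
  1 × O: no H
  Total hydrogens = 9.
Molecular formula: C7H9N3O3

C7H9N3O3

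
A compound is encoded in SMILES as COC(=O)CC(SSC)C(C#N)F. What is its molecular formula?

C7H10FNO2S2

Heavy atoms from the SMILES: 7 C, 1 F, 1 N, 2 O, 2 S.
Implicit hydrogens by atom environment:
  2 × C: 3 H each → 6
  2 × C: 1 H each → 2
  2 × C: no H
  2 × O: no H
  2 × S: no H
  1 × C: 2 H
  1 × F: no H
  1 × N: no H
  Total hydrogens = 10.
Molecular formula: C7H10FNO2S2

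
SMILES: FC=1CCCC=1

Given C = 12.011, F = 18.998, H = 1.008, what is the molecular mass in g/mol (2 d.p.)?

Molecular formula: C5H7F.
M = 5×12.011 + 1×18.998 + 7×1.008 = 86.11 g/mol.

86.11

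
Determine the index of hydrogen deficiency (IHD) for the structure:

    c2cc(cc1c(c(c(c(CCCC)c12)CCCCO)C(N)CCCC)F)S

Molecular formula from the SMILES: C23H34FNOS.
DoU = (2C + 2 + N − H − X)/2 = (2·23 + 2 + 1 − 34 − 1)/2 = 14/2 = 7.
(Structurally: 2 ring(s) + 5 π bond(s) = 7.)

7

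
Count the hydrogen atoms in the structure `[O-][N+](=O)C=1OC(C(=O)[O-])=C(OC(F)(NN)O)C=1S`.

Hydrogens are implicit in SMILES; fill each atom to its normal valence:
  4 × C (aromatic): no H
  3 × O: no H
  2 × C: no H
  2 × O (charge -1): no H
  1 × F: no H
  1 × N: 2 H
  1 × N: 1 H
  1 × N (charge +1): no H
  1 × O: 1 H
  1 × O (aromatic): no H
  1 × S: 1 H
  Total hydrogens = 5.

5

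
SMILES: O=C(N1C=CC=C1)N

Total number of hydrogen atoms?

Hydrogens are implicit in SMILES; fill each atom to its normal valence:
  4 × C (aromatic): 1 H each → 4
  1 × C: no H
  1 × N: 2 H
  1 × N (aromatic): no H
  1 × O: no H
  Total hydrogens = 6.

6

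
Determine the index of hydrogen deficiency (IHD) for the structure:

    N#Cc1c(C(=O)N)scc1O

6

Molecular formula from the SMILES: C6H4N2O2S.
DoU = (2C + 2 + N − H − X)/2 = (2·6 + 2 + 2 − 4 − 0)/2 = 12/2 = 6.
(Structurally: 1 ring(s) + 5 π bond(s) = 6.)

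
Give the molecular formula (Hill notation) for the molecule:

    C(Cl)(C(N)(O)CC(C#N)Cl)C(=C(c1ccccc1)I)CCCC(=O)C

Heavy atoms from the SMILES: 18 C, 2 Cl, 1 I, 2 N, 2 O.
Implicit hydrogens by atom environment:
  5 × C (aromatic): 1 H each → 5
  5 × C: no H
  4 × C: 2 H each → 8
  2 × C: 1 H each → 2
  2 × Cl: no H
  1 × C: 3 H
  1 × C (aromatic): no H
  1 × I: no H
  1 × N: 2 H
  1 × N: no H
  1 × O: 1 H
  1 × O: no H
  Total hydrogens = 21.
Molecular formula: C18H21Cl2IN2O2

C18H21Cl2IN2O2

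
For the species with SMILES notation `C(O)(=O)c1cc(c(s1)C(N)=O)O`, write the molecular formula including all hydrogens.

Heavy atoms from the SMILES: 6 C, 1 N, 4 O, 1 S.
Implicit hydrogens by atom environment:
  3 × C (aromatic): no H
  2 × C: no H
  2 × O: 1 H each → 2
  2 × O: no H
  1 × C (aromatic): 1 H
  1 × N: 2 H
  1 × S (aromatic): no H
  Total hydrogens = 5.
Molecular formula: C6H5NO4S

C6H5NO4S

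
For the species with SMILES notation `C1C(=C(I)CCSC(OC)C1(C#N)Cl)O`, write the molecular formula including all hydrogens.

Heavy atoms from the SMILES: 9 C, 1 Cl, 1 I, 1 N, 2 O, 1 S.
Implicit hydrogens by atom environment:
  4 × C: no H
  3 × C: 2 H each → 6
  1 × C: 3 H
  1 × C: 1 H
  1 × Cl: no H
  1 × I: no H
  1 × N: no H
  1 × O: 1 H
  1 × O: no H
  1 × S: no H
  Total hydrogens = 11.
Molecular formula: C9H11ClINO2S

C9H11ClINO2S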